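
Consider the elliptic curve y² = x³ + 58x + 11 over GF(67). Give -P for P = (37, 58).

-(37, 58) = (37, -58 mod 67) = (37, 9).

(37, 9)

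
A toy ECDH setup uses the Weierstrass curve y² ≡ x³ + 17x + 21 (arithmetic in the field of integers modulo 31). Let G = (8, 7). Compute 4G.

Repeated addition: build up to 4G.
2G: tangent at (8, 7): λ = (3·8² + 17)/(2·7) ≡ 23/14. 14⁻¹ ≡ 20 (mod 31), so λ ≡ 23·20 ≡ 26.
  x = λ² - 8 - 8 = 676 - 16 ≡ 9; y = λ·(8 - 9) - 7 ≡ 29. → (9, 29)
3G: (9, 29) + (8, 7). λ = (7 - 29)/(8 - 9) ≡ 9/30 mod 31. 30⁻¹ ≡ 30 (mod 31), so λ ≡ 22.
  x = λ² - 9 - 8 = 484 - 17 ≡ 2; y = λ·(9 - 2) - 29 ≡ 1. → (2, 1)
4G: (2, 1) + (8, 7). λ = (7 - 1)/(8 - 2) ≡ 6/6 mod 31. 6⁻¹ ≡ 26 (mod 31) since 6·26 = 156 ≡ 1, so λ ≡ 1.
  x = λ² - 2 - 8 = 1 - 10 ≡ 22; y = λ·(2 - 22) - 1 ≡ 10. → (22, 10)

(22, 10)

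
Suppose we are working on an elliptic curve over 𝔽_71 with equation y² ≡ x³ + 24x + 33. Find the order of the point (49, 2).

2P: tangent at (49, 2): λ = (3·49² + 24)/(2·2) ≡ 56/4. 4⁻¹ ≡ 18 (mod 71), so λ ≡ 56·18 ≡ 14.
  x = λ² - 49 - 49 = 196 - 98 ≡ 27; y = λ·(49 - 27) - 2 ≡ 22. → (27, 22)
3P: (27, 22) + (49, 2). λ = (2 - 22)/(49 - 27) ≡ 51/22 mod 71. 22⁻¹ ≡ 42 (mod 71) since 22·42 = 924 ≡ 1, so λ ≡ 12.
  x = λ² - 27 - 49 = 144 - 76 ≡ 68; y = λ·(27 - 68) - 22 ≡ 54. → (68, 54)
4P: (68, 54) + (49, 2). λ = (2 - 54)/(49 - 68) ≡ 19/52 mod 71. 52⁻¹ ≡ 56 (mod 71), so λ ≡ 70.
  x = λ² - 68 - 49 = 4900 - 117 ≡ 26; y = λ·(68 - 26) - 54 ≡ 46. → (26, 46)
5P: (26, 46) + (49, 2). λ = (2 - 46)/(49 - 26) ≡ 27/23 mod 71. 23⁻¹ ≡ 34 (mod 71), so λ ≡ 66.
  x = λ² - 26 - 49 = 4356 - 75 ≡ 21; y = λ·(26 - 21) - 46 ≡ 0. → (21, 0)
6P: (21, 0) + (49, 2). λ = (2 - 0)/(49 - 21) ≡ 2/28 mod 71. 28⁻¹ ≡ 33 (mod 71), so λ ≡ 66.
  x = λ² - 21 - 49 = 4356 - 70 ≡ 26; y = λ·(21 - 26) - 0 ≡ 25. → (26, 25)
7P: (26, 25) + (49, 2). λ = (2 - 25)/(49 - 26) ≡ 48/23 mod 71. 23⁻¹ ≡ 34 (mod 71) since 23·34 = 782 ≡ 1, so λ ≡ 70.
  x = λ² - 26 - 49 = 4900 - 75 ≡ 68; y = λ·(26 - 68) - 25 ≡ 17. → (68, 17)
8P: (68, 17) + (49, 2). λ = (2 - 17)/(49 - 68) ≡ 56/52 mod 71. 52⁻¹ ≡ 56 (mod 71), so λ ≡ 12.
  x = λ² - 68 - 49 = 144 - 117 ≡ 27; y = λ·(68 - 27) - 17 ≡ 49. → (27, 49)
9P: (27, 49) + (49, 2). λ = (2 - 49)/(49 - 27) ≡ 24/22 mod 71. 22⁻¹ ≡ 42 (mod 71) since 22·42 = 924 ≡ 1, so λ ≡ 14.
  x = λ² - 27 - 49 = 196 - 76 ≡ 49; y = λ·(27 - 49) - 49 ≡ 69. → (49, 69)
10P: (49, 69) + (49, 2): same x and y₁ ≡ -y₂, so the sum is the point at infinity.
10P = the point at infinity, so the order is 10.

10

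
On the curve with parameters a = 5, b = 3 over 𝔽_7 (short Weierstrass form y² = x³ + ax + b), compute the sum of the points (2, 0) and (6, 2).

(2, 0) + (6, 2). λ = (2 - 0)/(6 - 2) ≡ 2/4 mod 7. 4⁻¹ ≡ 2 (mod 7), so λ ≡ 4.
  x = λ² - 2 - 6 = 16 - 8 ≡ 1; y = λ·(2 - 1) - 0 ≡ 4. → (1, 4)

(1, 4)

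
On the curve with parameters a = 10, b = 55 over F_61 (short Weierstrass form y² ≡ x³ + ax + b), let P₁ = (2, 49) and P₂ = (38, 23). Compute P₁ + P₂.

(2, 49) + (38, 23). λ = (23 - 49)/(38 - 2) ≡ 35/36 mod 61. 36⁻¹ ≡ 39 (mod 61), so λ ≡ 23.
  x = λ² - 2 - 38 = 529 - 40 ≡ 1; y = λ·(2 - 1) - 49 ≡ 35. → (1, 35)

(1, 35)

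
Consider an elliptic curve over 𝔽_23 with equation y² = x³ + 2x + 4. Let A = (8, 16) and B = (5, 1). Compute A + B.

(8, 16) + (5, 1). λ = (1 - 16)/(5 - 8) ≡ 8/20 mod 23. 20⁻¹ ≡ 15 (mod 23), so λ ≡ 5.
  x = λ² - 8 - 5 = 25 - 13 ≡ 12; y = λ·(8 - 12) - 16 ≡ 10. → (12, 10)

(12, 10)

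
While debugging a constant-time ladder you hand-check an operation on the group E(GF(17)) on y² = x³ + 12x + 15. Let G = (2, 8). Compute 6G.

Double-and-add on 6 = (110)₂. Start with G = (2, 8) for the leading 1-bit.
double: tangent at (2, 8): λ = (3·2² + 12)/(2·8) ≡ 7/16. 16⁻¹ ≡ 16 (mod 17), so λ ≡ 7·16 ≡ 10.
  x = λ² - 2 - 2 = 100 - 4 ≡ 11; y = λ·(2 - 11) - 8 ≡ 4. → (11, 4)
add G: (11, 4) + (2, 8). λ = (8 - 4)/(2 - 11) ≡ 4/8 mod 17. 8⁻¹ ≡ 15 (mod 17) since 8·15 = 120 ≡ 1, so λ ≡ 9.
  x = λ² - 11 - 2 = 81 - 13 ≡ 0; y = λ·(11 - 0) - 4 ≡ 10. → (0, 10)
double: tangent at (0, 10): λ = (3·0² + 12)/(2·10) ≡ 12/3. 3⁻¹ ≡ 6 (mod 17), so λ ≡ 12·6 ≡ 4.
  x = λ² - 0 - 0 = 16 - 0 ≡ 16; y = λ·(0 - 16) - 10 ≡ 11. → (16, 11)

(16, 11)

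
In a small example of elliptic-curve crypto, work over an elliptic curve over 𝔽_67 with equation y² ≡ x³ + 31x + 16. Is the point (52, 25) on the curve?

no

y² = 25² ≡ 22; x³ + 31x + 16 = 142236 ≡ 62 (mod 67). 22 ≠ 62.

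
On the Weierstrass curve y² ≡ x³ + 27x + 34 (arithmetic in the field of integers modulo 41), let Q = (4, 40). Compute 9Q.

Double-and-add on 9 = (1001)₂. Start with Q = (4, 40) for the leading 1-bit.
double: tangent at (4, 40): λ = (3·4² + 27)/(2·40) ≡ 34/39. 39⁻¹ ≡ 20 (mod 41), so λ ≡ 34·20 ≡ 24.
  x = λ² - 4 - 4 = 576 - 8 ≡ 35; y = λ·(4 - 35) - 40 ≡ 36. → (35, 36)
double: tangent at (35, 36): λ = (3·35² + 27)/(2·36) ≡ 12/31. 31⁻¹ ≡ 4 (mod 41), so λ ≡ 12·4 ≡ 7.
  x = λ² - 35 - 35 = 49 - 70 ≡ 20; y = λ·(35 - 20) - 36 ≡ 28. → (20, 28)
double: tangent at (20, 28): λ = (3·20² + 27)/(2·28) ≡ 38/15. 15⁻¹ ≡ 11 (mod 41) since 15·11 = 165 ≡ 1, so λ ≡ 38·11 ≡ 8.
  x = λ² - 20 - 20 = 64 - 40 ≡ 24; y = λ·(20 - 24) - 28 ≡ 22. → (24, 22)
add Q: (24, 22) + (4, 40). λ = (40 - 22)/(4 - 24) ≡ 18/21 mod 41. 21⁻¹ ≡ 2 (mod 41), so λ ≡ 36.
  x = λ² - 24 - 4 = 1296 - 28 ≡ 38; y = λ·(24 - 38) - 22 ≡ 7. → (38, 7)

(38, 7)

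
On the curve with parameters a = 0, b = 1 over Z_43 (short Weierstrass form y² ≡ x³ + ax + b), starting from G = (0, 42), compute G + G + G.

Repeated addition: build up to 3G.
2G: tangent at (0, 42): λ = (3·0² + 0)/(2·42) ≡ 0/41. 41⁻¹ ≡ 21 (mod 43), so λ ≡ 0·21 ≡ 0.
  x = λ² - 0 - 0 = 0 - 0 ≡ 0; y = λ·(0 - 0) - 42 ≡ 1. → (0, 1)
3G: (0, 1) + (0, 42): same x and y₁ ≡ -y₂, so the sum is ∞.

O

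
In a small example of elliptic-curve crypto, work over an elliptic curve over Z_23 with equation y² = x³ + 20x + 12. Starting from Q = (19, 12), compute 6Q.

(0, 9)

Double-and-add on 6 = (110)₂. Start with Q = (19, 12) for the leading 1-bit.
double: tangent at (19, 12): λ = (3·19² + 20)/(2·12) ≡ 22/1. 1⁻¹ ≡ 1 (mod 23), so λ ≡ 22·1 ≡ 22.
  x = λ² - 19 - 19 = 484 - 38 ≡ 9; y = λ·(19 - 9) - 12 ≡ 1. → (9, 1)
add Q: (9, 1) + (19, 12). λ = (12 - 1)/(19 - 9) ≡ 11/10 mod 23. 10⁻¹ ≡ 7 (mod 23), so λ ≡ 8.
  x = λ² - 9 - 19 = 64 - 28 ≡ 13; y = λ·(9 - 13) - 1 ≡ 13. → (13, 13)
double: tangent at (13, 13): λ = (3·13² + 20)/(2·13) ≡ 21/3. 3⁻¹ ≡ 8 (mod 23), so λ ≡ 21·8 ≡ 7.
  x = λ² - 13 - 13 = 49 - 26 ≡ 0; y = λ·(13 - 0) - 13 ≡ 9. → (0, 9)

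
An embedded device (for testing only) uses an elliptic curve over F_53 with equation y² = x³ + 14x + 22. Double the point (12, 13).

(4, 6)

tangent at (12, 13): λ = (3·12² + 14)/(2·13) ≡ 22/26. 26⁻¹ ≡ 51 (mod 53), so λ ≡ 22·51 ≡ 9.
  x = λ² - 12 - 12 = 81 - 24 ≡ 4; y = λ·(12 - 4) - 13 ≡ 6. → (4, 6)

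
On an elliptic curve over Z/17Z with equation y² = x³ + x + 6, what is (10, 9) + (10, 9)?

tangent at (10, 9): λ = (3·10² + 1)/(2·9) ≡ 12/1. 1⁻¹ ≡ 1 (mod 17) since 1·1 = 1 ≡ 1, so λ ≡ 12·1 ≡ 12.
  x = λ² - 10 - 10 = 144 - 20 ≡ 5; y = λ·(10 - 5) - 9 ≡ 0. → (5, 0)

(5, 0)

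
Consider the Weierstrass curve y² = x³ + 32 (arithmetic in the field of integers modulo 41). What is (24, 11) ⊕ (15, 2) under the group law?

(3, 10)

(24, 11) + (15, 2). λ = (2 - 11)/(15 - 24) ≡ 32/32 mod 41. 32⁻¹ ≡ 9 (mod 41), so λ ≡ 1.
  x = λ² - 24 - 15 = 1 - 39 ≡ 3; y = λ·(24 - 3) - 11 ≡ 10. → (3, 10)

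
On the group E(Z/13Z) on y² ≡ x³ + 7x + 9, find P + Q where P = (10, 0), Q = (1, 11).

(10, 0) + (1, 11). λ = (11 - 0)/(1 - 10) ≡ 11/4 mod 13. 4⁻¹ ≡ 10 (mod 13), so λ ≡ 6.
  x = λ² - 10 - 1 = 36 - 11 ≡ 12; y = λ·(10 - 12) - 0 ≡ 1. → (12, 1)

(12, 1)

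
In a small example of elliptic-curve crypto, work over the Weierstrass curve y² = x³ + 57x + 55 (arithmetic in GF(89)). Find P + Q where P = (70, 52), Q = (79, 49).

(39, 86)

(70, 52) + (79, 49). λ = (49 - 52)/(79 - 70) ≡ 86/9 mod 89. 9⁻¹ ≡ 10 (mod 89), so λ ≡ 59.
  x = λ² - 70 - 79 = 3481 - 149 ≡ 39; y = λ·(70 - 39) - 52 ≡ 86. → (39, 86)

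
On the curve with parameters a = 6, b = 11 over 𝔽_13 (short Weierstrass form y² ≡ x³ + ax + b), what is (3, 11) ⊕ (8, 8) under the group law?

(6, 9)

(3, 11) + (8, 8). λ = (8 - 11)/(8 - 3) ≡ 10/5 mod 13. 5⁻¹ ≡ 8 (mod 13), so λ ≡ 2.
  x = λ² - 3 - 8 = 4 - 11 ≡ 6; y = λ·(3 - 6) - 11 ≡ 9. → (6, 9)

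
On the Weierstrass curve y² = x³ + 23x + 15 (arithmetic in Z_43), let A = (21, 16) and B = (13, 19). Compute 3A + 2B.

First 3A:
Repeated addition: build up to 3A.
2A: tangent at (21, 16): λ = (3·21² + 23)/(2·16) ≡ 13/32. 32⁻¹ ≡ 39 (mod 43) since 32·39 = 1248 ≡ 1, so λ ≡ 13·39 ≡ 34.
  x = λ² - 21 - 21 = 1156 - 42 ≡ 39; y = λ·(21 - 39) - 16 ≡ 17. → (39, 17)
3A: (39, 17) + (21, 16). λ = (16 - 17)/(21 - 39) ≡ 42/25 mod 43. 25⁻¹ ≡ 31 (mod 43), so λ ≡ 12.
  x = λ² - 39 - 21 = 144 - 60 ≡ 41; y = λ·(39 - 41) - 17 ≡ 2. → (41, 2)
3A = (41, 2).
Next 2B:
Repeated addition: build up to 2B.
2B: tangent at (13, 19): λ = (3·13² + 23)/(2·19) ≡ 14/38. 38⁻¹ ≡ 17 (mod 43) since 38·17 = 646 ≡ 1, so λ ≡ 14·17 ≡ 23.
  x = λ² - 13 - 13 = 529 - 26 ≡ 30; y = λ·(13 - 30) - 19 ≡ 20. → (30, 20)
2B = (30, 20).
Finally 3A + 2B:
(41, 2) + (30, 20). λ = (20 - 2)/(30 - 41) ≡ 18/32 mod 43. 32⁻¹ ≡ 39 (mod 43), so λ ≡ 14.
  x = λ² - 41 - 30 = 196 - 71 ≡ 39; y = λ·(41 - 39) - 2 ≡ 26. → (39, 26)

(39, 26)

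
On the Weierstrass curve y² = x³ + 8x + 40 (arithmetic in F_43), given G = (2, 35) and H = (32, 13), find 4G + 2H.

First 4G:
Double-and-add on 4 = (100)₂. Start with G = (2, 35) for the leading 1-bit.
double: tangent at (2, 35): λ = (3·2² + 8)/(2·35) ≡ 20/27. 27⁻¹ ≡ 8 (mod 43) since 27·8 = 216 ≡ 1, so λ ≡ 20·8 ≡ 31.
  x = λ² - 2 - 2 = 961 - 4 ≡ 11; y = λ·(2 - 11) - 35 ≡ 30. → (11, 30)
double: tangent at (11, 30): λ = (3·11² + 8)/(2·30) ≡ 27/17. 17⁻¹ ≡ 38 (mod 43) since 17·38 = 646 ≡ 1, so λ ≡ 27·38 ≡ 37.
  x = λ² - 11 - 11 = 1369 - 22 ≡ 14; y = λ·(11 - 14) - 30 ≡ 31. → (14, 31)
4G = (14, 31).
Next 2H:
Repeated addition: build up to 2H.
2H: tangent at (32, 13): λ = (3·32² + 8)/(2·13) ≡ 27/26. 26⁻¹ ≡ 5 (mod 43) since 26·5 = 130 ≡ 1, so λ ≡ 27·5 ≡ 6.
  x = λ² - 32 - 32 = 36 - 64 ≡ 15; y = λ·(32 - 15) - 13 ≡ 3. → (15, 3)
2H = (15, 3).
Finally 4G + 2H:
(14, 31) + (15, 3). λ = (3 - 31)/(15 - 14) ≡ 15/1 mod 43. 1⁻¹ ≡ 1 (mod 43), so λ ≡ 15.
  x = λ² - 14 - 15 = 225 - 29 ≡ 24; y = λ·(14 - 24) - 31 ≡ 34. → (24, 34)

(24, 34)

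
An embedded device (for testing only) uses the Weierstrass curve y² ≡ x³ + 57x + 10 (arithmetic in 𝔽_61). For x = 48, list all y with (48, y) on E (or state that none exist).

0

x³ + 57x + 10 = 113338 ≡ 0 (mod 61).
Only y = 0 satisfies y² ≡ 0.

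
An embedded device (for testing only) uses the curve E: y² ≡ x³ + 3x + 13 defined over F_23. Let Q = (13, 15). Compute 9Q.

(15, 12)

Double-and-add on 9 = (1001)₂. Start with Q = (13, 15) for the leading 1-bit.
double: tangent at (13, 15): λ = (3·13² + 3)/(2·15) ≡ 4/7. 7⁻¹ ≡ 10 (mod 23), so λ ≡ 4·10 ≡ 17.
  x = λ² - 13 - 13 = 289 - 26 ≡ 10; y = λ·(13 - 10) - 15 ≡ 13. → (10, 13)
double: tangent at (10, 13): λ = (3·10² + 3)/(2·13) ≡ 4/3. 3⁻¹ ≡ 8 (mod 23) since 3·8 = 24 ≡ 1, so λ ≡ 4·8 ≡ 9.
  x = λ² - 10 - 10 = 81 - 20 ≡ 15; y = λ·(10 - 15) - 13 ≡ 11. → (15, 11)
double: tangent at (15, 11): λ = (3·15² + 3)/(2·11) ≡ 11/22. 22⁻¹ ≡ 22 (mod 23) since 22·22 = 484 ≡ 1, so λ ≡ 11·22 ≡ 12.
  x = λ² - 15 - 15 = 144 - 30 ≡ 22; y = λ·(15 - 22) - 11 ≡ 20. → (22, 20)
add Q: (22, 20) + (13, 15). λ = (15 - 20)/(13 - 22) ≡ 18/14 mod 23. 14⁻¹ ≡ 5 (mod 23), so λ ≡ 21.
  x = λ² - 22 - 13 = 441 - 35 ≡ 15; y = λ·(22 - 15) - 20 ≡ 12. → (15, 12)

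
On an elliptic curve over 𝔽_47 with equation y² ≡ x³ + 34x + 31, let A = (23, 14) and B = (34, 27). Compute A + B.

(23, 14) + (34, 27). λ = (27 - 14)/(34 - 23) ≡ 13/11 mod 47. 11⁻¹ ≡ 30 (mod 47), so λ ≡ 14.
  x = λ² - 23 - 34 = 196 - 57 ≡ 45; y = λ·(23 - 45) - 14 ≡ 7. → (45, 7)

(45, 7)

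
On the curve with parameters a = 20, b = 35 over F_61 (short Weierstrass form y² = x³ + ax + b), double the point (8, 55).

tangent at (8, 55): λ = (3·8² + 20)/(2·55) ≡ 29/49. 49⁻¹ ≡ 5 (mod 61) since 49·5 = 245 ≡ 1, so λ ≡ 29·5 ≡ 23.
  x = λ² - 8 - 8 = 529 - 16 ≡ 25; y = λ·(8 - 25) - 55 ≡ 42. → (25, 42)

(25, 42)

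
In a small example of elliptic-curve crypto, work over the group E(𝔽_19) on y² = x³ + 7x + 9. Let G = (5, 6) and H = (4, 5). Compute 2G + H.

(12, 15)

First 2G:
Repeated addition: build up to 2G.
2G: tangent at (5, 6): λ = (3·5² + 7)/(2·6) ≡ 6/12. 12⁻¹ ≡ 8 (mod 19) since 12·8 = 96 ≡ 1, so λ ≡ 6·8 ≡ 10.
  x = λ² - 5 - 5 = 100 - 10 ≡ 14; y = λ·(5 - 14) - 6 ≡ 18. → (14, 18)
2G = (14, 18).
Finally 2G + H:
(14, 18) + (4, 5). λ = (5 - 18)/(4 - 14) ≡ 6/9 mod 19. 9⁻¹ ≡ 17 (mod 19), so λ ≡ 7.
  x = λ² - 14 - 4 = 49 - 18 ≡ 12; y = λ·(14 - 12) - 18 ≡ 15. → (12, 15)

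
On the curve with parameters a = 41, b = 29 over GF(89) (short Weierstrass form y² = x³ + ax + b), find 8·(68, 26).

(35, 27)

Write Q = (68, 26).
Repeated addition: build up to 8Q.
2Q: tangent at (68, 26): λ = (3·68² + 41)/(2·26) ≡ 29/52. 52⁻¹ ≡ 12 (mod 89) since 52·12 = 624 ≡ 1, so λ ≡ 29·12 ≡ 81.
  x = λ² - 68 - 68 = 6561 - 136 ≡ 17; y = λ·(68 - 17) - 26 ≡ 11. → (17, 11)
3Q: (17, 11) + (68, 26). λ = (26 - 11)/(68 - 17) ≡ 15/51 mod 89. 51⁻¹ ≡ 7 (mod 89), so λ ≡ 16.
  x = λ² - 17 - 68 = 256 - 85 ≡ 82; y = λ·(17 - 82) - 11 ≡ 17. → (82, 17)
4Q: (82, 17) + (68, 26). λ = (26 - 17)/(68 - 82) ≡ 9/75 mod 89. 75⁻¹ ≡ 19 (mod 89) since 75·19 = 1425 ≡ 1, so λ ≡ 82.
  x = λ² - 82 - 68 = 6724 - 150 ≡ 77; y = λ·(82 - 77) - 17 ≡ 37. → (77, 37)
5Q: (77, 37) + (68, 26). λ = (26 - 37)/(68 - 77) ≡ 78/80 mod 89. 80⁻¹ ≡ 79 (mod 89) since 80·79 = 6320 ≡ 1, so λ ≡ 21.
  x = λ² - 77 - 68 = 441 - 145 ≡ 29; y = λ·(77 - 29) - 37 ≡ 81. → (29, 81)
6Q: (29, 81) + (68, 26). λ = (26 - 81)/(68 - 29) ≡ 34/39 mod 89. 39⁻¹ ≡ 16 (mod 89), so λ ≡ 10.
  x = λ² - 29 - 68 = 100 - 97 ≡ 3; y = λ·(29 - 3) - 81 ≡ 1. → (3, 1)
7Q: (3, 1) + (68, 26). λ = (26 - 1)/(68 - 3) ≡ 25/65 mod 89. 65⁻¹ ≡ 63 (mod 89) since 65·63 = 4095 ≡ 1, so λ ≡ 62.
  x = λ² - 3 - 68 = 3844 - 71 ≡ 35; y = λ·(3 - 35) - 1 ≡ 62. → (35, 62)
8Q: (35, 62) + (68, 26). λ = (26 - 62)/(68 - 35) ≡ 53/33 mod 89. 33⁻¹ ≡ 27 (mod 89) since 33·27 = 891 ≡ 1, so λ ≡ 7.
  x = λ² - 35 - 68 = 49 - 103 ≡ 35; y = λ·(35 - 35) - 62 ≡ 27. → (35, 27)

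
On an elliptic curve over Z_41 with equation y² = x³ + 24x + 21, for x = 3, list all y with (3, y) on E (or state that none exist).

none

x³ + 24x + 21 = 120 ≡ 38 (mod 41).
38 is a non-residue mod 41; no y exists.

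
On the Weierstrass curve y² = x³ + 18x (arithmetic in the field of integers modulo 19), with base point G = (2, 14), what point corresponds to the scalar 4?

(6, 1)

Double-and-add on 4 = (100)₂. Start with G = (2, 14) for the leading 1-bit.
double: tangent at (2, 14): λ = (3·2² + 18)/(2·14) ≡ 11/9. 9⁻¹ ≡ 17 (mod 19) since 9·17 = 153 ≡ 1, so λ ≡ 11·17 ≡ 16.
  x = λ² - 2 - 2 = 256 - 4 ≡ 5; y = λ·(2 - 5) - 14 ≡ 14. → (5, 14)
double: tangent at (5, 14): λ = (3·5² + 18)/(2·14) ≡ 17/9. 9⁻¹ ≡ 17 (mod 19) since 9·17 = 153 ≡ 1, so λ ≡ 17·17 ≡ 4.
  x = λ² - 5 - 5 = 16 - 10 ≡ 6; y = λ·(5 - 6) - 14 ≡ 1. → (6, 1)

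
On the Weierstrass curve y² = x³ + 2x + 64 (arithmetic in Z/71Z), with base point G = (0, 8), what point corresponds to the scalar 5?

(13, 50)

Double-and-add on 5 = (101)₂. Start with G = (0, 8) for the leading 1-bit.
double: tangent at (0, 8): λ = (3·0² + 2)/(2·8) ≡ 2/16. 16⁻¹ ≡ 40 (mod 71) since 16·40 = 640 ≡ 1, so λ ≡ 2·40 ≡ 9.
  x = λ² - 0 - 0 = 81 - 0 ≡ 10; y = λ·(0 - 10) - 8 ≡ 44. → (10, 44)
double: tangent at (10, 44): λ = (3·10² + 2)/(2·44) ≡ 18/17. 17⁻¹ ≡ 46 (mod 71) since 17·46 = 782 ≡ 1, so λ ≡ 18·46 ≡ 47.
  x = λ² - 10 - 10 = 2209 - 20 ≡ 59; y = λ·(10 - 59) - 44 ≡ 67. → (59, 67)
add G: (59, 67) + (0, 8). λ = (8 - 67)/(0 - 59) ≡ 12/12 mod 71. 12⁻¹ ≡ 6 (mod 71) since 12·6 = 72 ≡ 1, so λ ≡ 1.
  x = λ² - 59 - 0 = 1 - 59 ≡ 13; y = λ·(59 - 13) - 67 ≡ 50. → (13, 50)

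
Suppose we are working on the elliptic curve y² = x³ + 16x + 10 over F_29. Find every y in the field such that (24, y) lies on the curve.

none

x³ + 16x + 10 = 14218 ≡ 8 (mod 29).
8 is a non-residue mod 29; no y exists.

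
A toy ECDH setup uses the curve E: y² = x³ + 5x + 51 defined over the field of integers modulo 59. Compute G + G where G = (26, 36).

(56, 56)

tangent at (26, 36): λ = (3·26² + 5)/(2·36) ≡ 27/13. 13⁻¹ ≡ 50 (mod 59), so λ ≡ 27·50 ≡ 52.
  x = λ² - 26 - 26 = 2704 - 52 ≡ 56; y = λ·(26 - 56) - 36 ≡ 56. → (56, 56)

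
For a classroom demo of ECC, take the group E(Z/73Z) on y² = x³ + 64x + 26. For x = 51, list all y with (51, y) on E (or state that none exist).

none

x³ + 64x + 26 = 135941 ≡ 15 (mod 73).
15 is a non-residue mod 73; no y exists.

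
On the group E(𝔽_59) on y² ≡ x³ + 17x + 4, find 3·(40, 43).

Write Q = (40, 43).
Repeated addition: build up to 3Q.
2Q: tangent at (40, 43): λ = (3·40² + 17)/(2·43) ≡ 38/27. 27⁻¹ ≡ 35 (mod 59), so λ ≡ 38·35 ≡ 32.
  x = λ² - 40 - 40 = 1024 - 80 ≡ 0; y = λ·(40 - 0) - 43 ≡ 57. → (0, 57)
3Q: (0, 57) + (40, 43). λ = (43 - 57)/(40 - 0) ≡ 45/40 mod 59. 40⁻¹ ≡ 31 (mod 59), so λ ≡ 38.
  x = λ² - 0 - 40 = 1444 - 40 ≡ 47; y = λ·(0 - 47) - 57 ≡ 45. → (47, 45)

(47, 45)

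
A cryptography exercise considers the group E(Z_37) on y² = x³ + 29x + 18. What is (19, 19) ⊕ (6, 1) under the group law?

(19, 19) + (6, 1). λ = (1 - 19)/(6 - 19) ≡ 19/24 mod 37. 24⁻¹ ≡ 17 (mod 37), so λ ≡ 27.
  x = λ² - 19 - 6 = 729 - 25 ≡ 1; y = λ·(19 - 1) - 19 ≡ 23. → (1, 23)

(1, 23)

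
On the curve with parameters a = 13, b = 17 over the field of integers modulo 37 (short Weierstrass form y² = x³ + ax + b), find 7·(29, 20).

(29, 20)

Write G = (29, 20).
Repeated addition: build up to 7G.
2G: tangent at (29, 20): λ = (3·29² + 13)/(2·20) ≡ 20/3. 3⁻¹ ≡ 25 (mod 37) since 3·25 = 75 ≡ 1, so λ ≡ 20·25 ≡ 19.
  x = λ² - 29 - 29 = 361 - 58 ≡ 7; y = λ·(29 - 7) - 20 ≡ 28. → (7, 28)
3G: (7, 28) + (29, 20). λ = (20 - 28)/(29 - 7) ≡ 29/22 mod 37. 22⁻¹ ≡ 32 (mod 37) since 22·32 = 704 ≡ 1, so λ ≡ 3.
  x = λ² - 7 - 29 = 9 - 36 ≡ 10; y = λ·(7 - 10) - 28 ≡ 0. → (10, 0)
4G: (10, 0) + (29, 20). λ = (20 - 0)/(29 - 10) ≡ 20/19 mod 37. 19⁻¹ ≡ 2 (mod 37) since 19·2 = 38 ≡ 1, so λ ≡ 3.
  x = λ² - 10 - 29 = 9 - 39 ≡ 7; y = λ·(10 - 7) - 0 ≡ 9. → (7, 9)
5G: (7, 9) + (29, 20). λ = (20 - 9)/(29 - 7) ≡ 11/22 mod 37. 22⁻¹ ≡ 32 (mod 37), so λ ≡ 19.
  x = λ² - 7 - 29 = 361 - 36 ≡ 29; y = λ·(7 - 29) - 9 ≡ 17. → (29, 17)
6G: (29, 17) + (29, 20): same x and y₁ ≡ -y₂, so the sum is 𝒪.
7G: 𝒪 + (29, 20) = (29, 20) (identity).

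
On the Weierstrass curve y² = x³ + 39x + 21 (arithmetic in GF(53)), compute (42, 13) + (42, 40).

O

The two points share x = 42 and their y-coordinates satisfy 13 + 40 ≡ 0 (mod 53), so they are inverses. Their sum is O.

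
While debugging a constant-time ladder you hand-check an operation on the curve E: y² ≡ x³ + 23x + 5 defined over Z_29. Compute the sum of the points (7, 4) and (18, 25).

(7, 4) + (18, 25). λ = (25 - 4)/(18 - 7) ≡ 21/11 mod 29. 11⁻¹ ≡ 8 (mod 29), so λ ≡ 23.
  x = λ² - 7 - 18 = 529 - 25 ≡ 11; y = λ·(7 - 11) - 4 ≡ 20. → (11, 20)

(11, 20)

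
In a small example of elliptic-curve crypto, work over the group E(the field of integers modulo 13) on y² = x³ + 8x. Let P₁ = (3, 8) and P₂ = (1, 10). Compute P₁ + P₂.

(10, 12)

(3, 8) + (1, 10). λ = (10 - 8)/(1 - 3) ≡ 2/11 mod 13. 11⁻¹ ≡ 6 (mod 13), so λ ≡ 12.
  x = λ² - 3 - 1 = 144 - 4 ≡ 10; y = λ·(3 - 10) - 8 ≡ 12. → (10, 12)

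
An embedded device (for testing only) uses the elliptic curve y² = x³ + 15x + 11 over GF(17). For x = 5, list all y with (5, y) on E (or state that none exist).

x³ + 15x + 11 = 211 ≡ 7 (mod 17).
7 is a non-residue mod 17; no y exists.

none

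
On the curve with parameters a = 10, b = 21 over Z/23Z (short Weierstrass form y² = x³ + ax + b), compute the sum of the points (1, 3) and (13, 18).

(1, 3) + (13, 18). λ = (18 - 3)/(13 - 1) ≡ 15/12 mod 23. 12⁻¹ ≡ 2 (mod 23), so λ ≡ 7.
  x = λ² - 1 - 13 = 49 - 14 ≡ 12; y = λ·(1 - 12) - 3 ≡ 12. → (12, 12)

(12, 12)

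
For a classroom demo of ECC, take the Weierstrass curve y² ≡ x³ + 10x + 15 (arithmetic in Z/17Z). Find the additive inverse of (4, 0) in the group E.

(4, 0)

-(4, 0) = (4, -0 mod 17) = (4, 0).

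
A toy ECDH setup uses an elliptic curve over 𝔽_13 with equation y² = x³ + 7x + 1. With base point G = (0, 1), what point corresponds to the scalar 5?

Double-and-add on 5 = (101)₂. Start with G = (0, 1) for the leading 1-bit.
double: tangent at (0, 1): λ = (3·0² + 7)/(2·1) ≡ 7/2. 2⁻¹ ≡ 7 (mod 13), so λ ≡ 7·7 ≡ 10.
  x = λ² - 0 - 0 = 100 - 0 ≡ 9; y = λ·(0 - 9) - 1 ≡ 0. → (9, 0)
double: (9, 0) + (9, 0): same x and y₁ ≡ -y₂, so the sum is the point at infinity.
add G: the point at infinity + (0, 1) = (0, 1) (identity).

(0, 1)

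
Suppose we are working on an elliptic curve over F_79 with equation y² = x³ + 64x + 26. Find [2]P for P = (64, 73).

tangent at (64, 73): λ = (3·64² + 64)/(2·73) ≡ 28/67. 67⁻¹ ≡ 46 (mod 79), so λ ≡ 28·46 ≡ 24.
  x = λ² - 64 - 64 = 576 - 128 ≡ 53; y = λ·(64 - 53) - 73 ≡ 33. → (53, 33)

(53, 33)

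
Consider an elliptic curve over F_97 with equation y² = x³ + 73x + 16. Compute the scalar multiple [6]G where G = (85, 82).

Double-and-add on 6 = (110)₂. Start with G = (85, 82) for the leading 1-bit.
double: tangent at (85, 82): λ = (3·85² + 73)/(2·82) ≡ 20/67. 67⁻¹ ≡ 42 (mod 97), so λ ≡ 20·42 ≡ 64.
  x = λ² - 85 - 85 = 4096 - 170 ≡ 46; y = λ·(85 - 46) - 82 ≡ 86. → (46, 86)
add G: (46, 86) + (85, 82). λ = (82 - 86)/(85 - 46) ≡ 93/39 mod 97. 39⁻¹ ≡ 5 (mod 97), so λ ≡ 77.
  x = λ² - 46 - 85 = 5929 - 131 ≡ 75; y = λ·(46 - 75) - 86 ≡ 9. → (75, 9)
double: tangent at (75, 9): λ = (3·75² + 73)/(2·9) ≡ 70/18. 18⁻¹ ≡ 27 (mod 97), so λ ≡ 70·27 ≡ 47.
  x = λ² - 75 - 75 = 2209 - 150 ≡ 22; y = λ·(75 - 22) - 9 ≡ 57. → (22, 57)

(22, 57)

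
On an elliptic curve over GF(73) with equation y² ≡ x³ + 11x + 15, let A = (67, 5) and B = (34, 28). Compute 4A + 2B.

(26, 49)

First 4A:
Repeated addition: build up to 4A.
2A: tangent at (67, 5): λ = (3·67² + 11)/(2·5) ≡ 46/10. 10⁻¹ ≡ 22 (mod 73) since 10·22 = 220 ≡ 1, so λ ≡ 46·22 ≡ 63.
  x = λ² - 67 - 67 = 3969 - 134 ≡ 39; y = λ·(67 - 39) - 5 ≡ 7. → (39, 7)
3A: (39, 7) + (67, 5). λ = (5 - 7)/(67 - 39) ≡ 71/28 mod 73. 28⁻¹ ≡ 60 (mod 73) since 28·60 = 1680 ≡ 1, so λ ≡ 26.
  x = λ² - 39 - 67 = 676 - 106 ≡ 59; y = λ·(39 - 59) - 7 ≡ 57. → (59, 57)
4A: (59, 57) + (67, 5). λ = (5 - 57)/(67 - 59) ≡ 21/8 mod 73. 8⁻¹ ≡ 64 (mod 73) since 8·64 = 512 ≡ 1, so λ ≡ 30.
  x = λ² - 59 - 67 = 900 - 126 ≡ 44; y = λ·(59 - 44) - 57 ≡ 28. → (44, 28)
4A = (44, 28).
Next 2B:
Repeated addition: build up to 2B.
2B: tangent at (34, 28): λ = (3·34² + 11)/(2·28) ≡ 48/56. 56⁻¹ ≡ 30 (mod 73), so λ ≡ 48·30 ≡ 53.
  x = λ² - 34 - 34 = 2809 - 68 ≡ 40; y = λ·(34 - 40) - 28 ≡ 19. → (40, 19)
2B = (40, 19).
Finally 4A + 2B:
(44, 28) + (40, 19). λ = (19 - 28)/(40 - 44) ≡ 64/69 mod 73. 69⁻¹ ≡ 18 (mod 73) since 69·18 = 1242 ≡ 1, so λ ≡ 57.
  x = λ² - 44 - 40 = 3249 - 84 ≡ 26; y = λ·(44 - 26) - 28 ≡ 49. → (26, 49)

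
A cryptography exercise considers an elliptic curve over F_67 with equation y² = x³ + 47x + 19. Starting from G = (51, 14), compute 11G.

Repeated addition: build up to 11G.
2G: tangent at (51, 14): λ = (3·51² + 47)/(2·14) ≡ 11/28. 28⁻¹ ≡ 12 (mod 67), so λ ≡ 11·12 ≡ 65.
  x = λ² - 51 - 51 = 4225 - 102 ≡ 36; y = λ·(51 - 36) - 14 ≡ 23. → (36, 23)
3G: (36, 23) + (51, 14). λ = (14 - 23)/(51 - 36) ≡ 58/15 mod 67. 15⁻¹ ≡ 9 (mod 67) since 15·9 = 135 ≡ 1, so λ ≡ 53.
  x = λ² - 36 - 51 = 2809 - 87 ≡ 42; y = λ·(36 - 42) - 23 ≡ 61. → (42, 61)
4G: (42, 61) + (51, 14). λ = (14 - 61)/(51 - 42) ≡ 20/9 mod 67. 9⁻¹ ≡ 15 (mod 67) since 9·15 = 135 ≡ 1, so λ ≡ 32.
  x = λ² - 42 - 51 = 1024 - 93 ≡ 60; y = λ·(42 - 60) - 61 ≡ 33. → (60, 33)
5G: (60, 33) + (51, 14). λ = (14 - 33)/(51 - 60) ≡ 48/58 mod 67. 58⁻¹ ≡ 52 (mod 67) since 58·52 = 3016 ≡ 1, so λ ≡ 17.
  x = λ² - 60 - 51 = 289 - 111 ≡ 44; y = λ·(60 - 44) - 33 ≡ 38. → (44, 38)
6G: (44, 38) + (51, 14). λ = (14 - 38)/(51 - 44) ≡ 43/7 mod 67. 7⁻¹ ≡ 48 (mod 67), so λ ≡ 54.
  x = λ² - 44 - 51 = 2916 - 95 ≡ 7; y = λ·(44 - 7) - 38 ≡ 17. → (7, 17)
7G: (7, 17) + (51, 14). λ = (14 - 17)/(51 - 7) ≡ 64/44 mod 67. 44⁻¹ ≡ 32 (mod 67), so λ ≡ 38.
  x = λ² - 7 - 51 = 1444 - 58 ≡ 46; y = λ·(7 - 46) - 17 ≡ 42. → (46, 42)
8G: (46, 42) + (51, 14). λ = (14 - 42)/(51 - 46) ≡ 39/5 mod 67. 5⁻¹ ≡ 27 (mod 67), so λ ≡ 48.
  x = λ² - 46 - 51 = 2304 - 97 ≡ 63; y = λ·(46 - 63) - 42 ≡ 13. → (63, 13)
9G: (63, 13) + (51, 14). λ = (14 - 13)/(51 - 63) ≡ 1/55 mod 67. 55⁻¹ ≡ 39 (mod 67) since 55·39 = 2145 ≡ 1, so λ ≡ 39.
  x = λ² - 63 - 51 = 1521 - 114 ≡ 0; y = λ·(63 - 0) - 13 ≡ 32. → (0, 32)
10G: (0, 32) + (51, 14). λ = (14 - 32)/(51 - 0) ≡ 49/51 mod 67. 51⁻¹ ≡ 46 (mod 67), so λ ≡ 43.
  x = λ² - 0 - 51 = 1849 - 51 ≡ 56; y = λ·(0 - 56) - 32 ≡ 39. → (56, 39)
11G: (56, 39) + (51, 14). λ = (14 - 39)/(51 - 56) ≡ 42/62 mod 67. 62⁻¹ ≡ 40 (mod 67), so λ ≡ 5.
  x = λ² - 56 - 51 = 25 - 107 ≡ 52; y = λ·(56 - 52) - 39 ≡ 48. → (52, 48)

(52, 48)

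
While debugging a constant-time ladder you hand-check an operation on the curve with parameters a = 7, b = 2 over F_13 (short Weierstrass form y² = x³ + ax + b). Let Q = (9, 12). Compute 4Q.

Repeated addition: build up to 4Q.
2Q: tangent at (9, 12): λ = (3·9² + 7)/(2·12) ≡ 3/11. 11⁻¹ ≡ 6 (mod 13), so λ ≡ 3·6 ≡ 5.
  x = λ² - 9 - 9 = 25 - 18 ≡ 7; y = λ·(9 - 7) - 12 ≡ 11. → (7, 11)
3Q: (7, 11) + (9, 12). λ = (12 - 11)/(9 - 7) ≡ 1/2 mod 13. 2⁻¹ ≡ 7 (mod 13) since 2·7 = 14 ≡ 1, so λ ≡ 7.
  x = λ² - 7 - 9 = 49 - 16 ≡ 7; y = λ·(7 - 7) - 11 ≡ 2. → (7, 2)
4Q: (7, 2) + (9, 12). λ = (12 - 2)/(9 - 7) ≡ 10/2 mod 13. 2⁻¹ ≡ 7 (mod 13) since 2·7 = 14 ≡ 1, so λ ≡ 5.
  x = λ² - 7 - 9 = 25 - 16 ≡ 9; y = λ·(7 - 9) - 2 ≡ 1. → (9, 1)

(9, 1)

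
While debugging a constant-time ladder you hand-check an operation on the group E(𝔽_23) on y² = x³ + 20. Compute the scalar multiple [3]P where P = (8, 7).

Repeated addition: build up to 3P.
2P: tangent at (8, 7): λ = (3·8² + 0)/(2·7) ≡ 8/14. 14⁻¹ ≡ 5 (mod 23) since 14·5 = 70 ≡ 1, so λ ≡ 8·5 ≡ 17.
  x = λ² - 8 - 8 = 289 - 16 ≡ 20; y = λ·(8 - 20) - 7 ≡ 19. → (20, 19)
3P: (20, 19) + (8, 7). λ = (7 - 19)/(8 - 20) ≡ 11/11 mod 23. 11⁻¹ ≡ 21 (mod 23) since 11·21 = 231 ≡ 1, so λ ≡ 1.
  x = λ² - 20 - 8 = 1 - 28 ≡ 19; y = λ·(20 - 19) - 19 ≡ 5. → (19, 5)

(19, 5)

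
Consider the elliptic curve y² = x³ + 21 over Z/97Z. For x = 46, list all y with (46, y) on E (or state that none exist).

39, 58

x³ + 0x + 21 = 97357 ≡ 66 (mod 97).
Square roots of 66 mod 97: 39 and 58 (since 39² = 1521 ≡ 66).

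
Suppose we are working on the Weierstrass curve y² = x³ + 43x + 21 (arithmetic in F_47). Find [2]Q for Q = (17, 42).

(22, 37)

tangent at (17, 42): λ = (3·17² + 43)/(2·42) ≡ 17/37. 37⁻¹ ≡ 14 (mod 47), so λ ≡ 17·14 ≡ 3.
  x = λ² - 17 - 17 = 9 - 34 ≡ 22; y = λ·(17 - 22) - 42 ≡ 37. → (22, 37)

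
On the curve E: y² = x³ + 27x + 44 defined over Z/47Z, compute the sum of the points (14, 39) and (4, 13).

(14, 39) + (4, 13). λ = (13 - 39)/(4 - 14) ≡ 21/37 mod 47. 37⁻¹ ≡ 14 (mod 47), so λ ≡ 12.
  x = λ² - 14 - 4 = 144 - 18 ≡ 32; y = λ·(14 - 32) - 39 ≡ 27. → (32, 27)

(32, 27)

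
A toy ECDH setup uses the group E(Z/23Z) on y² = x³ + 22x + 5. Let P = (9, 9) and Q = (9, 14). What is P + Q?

The two points share x = 9 and their y-coordinates satisfy 9 + 14 ≡ 0 (mod 23), so they are inverses. Their sum is ∞.

O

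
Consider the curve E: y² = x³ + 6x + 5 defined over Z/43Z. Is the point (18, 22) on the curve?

y² = 22² ≡ 11; x³ + 6x + 5 = 5945 ≡ 11 (mod 43). 11 = 11.

yes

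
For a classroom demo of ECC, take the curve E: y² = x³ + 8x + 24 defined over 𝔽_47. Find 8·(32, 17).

Write Q = (32, 17).
Double-and-add on 8 = (1000)₂. Start with Q = (32, 17) for the leading 1-bit.
double: tangent at (32, 17): λ = (3·32² + 8)/(2·17) ≡ 25/34. 34⁻¹ ≡ 18 (mod 47), so λ ≡ 25·18 ≡ 27.
  x = λ² - 32 - 32 = 729 - 64 ≡ 7; y = λ·(32 - 7) - 17 ≡ 0. → (7, 0)
double: (7, 0) + (7, 0): same x and y₁ ≡ -y₂, so the sum is the point at infinity.
double: the point at infinity + the point at infinity = the point at infinity (identity).

O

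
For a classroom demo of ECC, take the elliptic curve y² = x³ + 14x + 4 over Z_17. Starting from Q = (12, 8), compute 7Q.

(15, 6)

Double-and-add on 7 = (111)₂. Start with Q = (12, 8) for the leading 1-bit.
double: tangent at (12, 8): λ = (3·12² + 14)/(2·8) ≡ 4/16. 16⁻¹ ≡ 16 (mod 17), so λ ≡ 4·16 ≡ 13.
  x = λ² - 12 - 12 = 169 - 24 ≡ 9; y = λ·(12 - 9) - 8 ≡ 14. → (9, 14)
add Q: (9, 14) + (12, 8). λ = (8 - 14)/(12 - 9) ≡ 11/3 mod 17. 3⁻¹ ≡ 6 (mod 17) since 3·6 = 18 ≡ 1, so λ ≡ 15.
  x = λ² - 9 - 12 = 225 - 21 ≡ 0; y = λ·(9 - 0) - 14 ≡ 2. → (0, 2)
double: tangent at (0, 2): λ = (3·0² + 14)/(2·2) ≡ 14/4. 4⁻¹ ≡ 13 (mod 17), so λ ≡ 14·13 ≡ 12.
  x = λ² - 0 - 0 = 144 - 0 ≡ 8; y = λ·(0 - 8) - 2 ≡ 4. → (8, 4)
add Q: (8, 4) + (12, 8). λ = (8 - 4)/(12 - 8) ≡ 4/4 mod 17. 4⁻¹ ≡ 13 (mod 17) since 4·13 = 52 ≡ 1, so λ ≡ 1.
  x = λ² - 8 - 12 = 1 - 20 ≡ 15; y = λ·(8 - 15) - 4 ≡ 6. → (15, 6)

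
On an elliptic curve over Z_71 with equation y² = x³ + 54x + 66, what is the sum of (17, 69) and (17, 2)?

O

The two points share x = 17 and their y-coordinates satisfy 69 + 2 ≡ 0 (mod 71), so they are inverses. Their sum is 𝒪.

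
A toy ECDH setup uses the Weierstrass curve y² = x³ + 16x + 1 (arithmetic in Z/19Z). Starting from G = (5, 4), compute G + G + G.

Repeated addition: build up to 3G.
2G: tangent at (5, 4): λ = (3·5² + 16)/(2·4) ≡ 15/8. 8⁻¹ ≡ 12 (mod 19) since 8·12 = 96 ≡ 1, so λ ≡ 15·12 ≡ 9.
  x = λ² - 5 - 5 = 81 - 10 ≡ 14; y = λ·(5 - 14) - 4 ≡ 10. → (14, 10)
3G: (14, 10) + (5, 4). λ = (4 - 10)/(5 - 14) ≡ 13/10 mod 19. 10⁻¹ ≡ 2 (mod 19), so λ ≡ 7.
  x = λ² - 14 - 5 = 49 - 19 ≡ 11; y = λ·(14 - 11) - 10 ≡ 11. → (11, 11)

(11, 11)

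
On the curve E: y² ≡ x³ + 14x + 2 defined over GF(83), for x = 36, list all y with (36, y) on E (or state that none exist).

x³ + 14x + 2 = 47162 ≡ 18 (mod 83).
18 is a non-residue mod 83; no y exists.

none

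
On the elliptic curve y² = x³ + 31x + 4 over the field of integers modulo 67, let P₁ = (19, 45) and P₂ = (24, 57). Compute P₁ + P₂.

(11, 1)

(19, 45) + (24, 57). λ = (57 - 45)/(24 - 19) ≡ 12/5 mod 67. 5⁻¹ ≡ 27 (mod 67) since 5·27 = 135 ≡ 1, so λ ≡ 56.
  x = λ² - 19 - 24 = 3136 - 43 ≡ 11; y = λ·(19 - 11) - 45 ≡ 1. → (11, 1)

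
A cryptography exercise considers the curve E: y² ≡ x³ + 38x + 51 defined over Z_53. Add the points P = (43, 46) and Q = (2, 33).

(25, 14)

(43, 46) + (2, 33). λ = (33 - 46)/(2 - 43) ≡ 40/12 mod 53. 12⁻¹ ≡ 31 (mod 53), so λ ≡ 21.
  x = λ² - 43 - 2 = 441 - 45 ≡ 25; y = λ·(43 - 25) - 46 ≡ 14. → (25, 14)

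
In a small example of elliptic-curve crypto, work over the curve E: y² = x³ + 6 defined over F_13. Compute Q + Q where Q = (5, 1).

(2, 1)

tangent at (5, 1): λ = (3·5² + 0)/(2·1) ≡ 10/2. 2⁻¹ ≡ 7 (mod 13) since 2·7 = 14 ≡ 1, so λ ≡ 10·7 ≡ 5.
  x = λ² - 5 - 5 = 25 - 10 ≡ 2; y = λ·(5 - 2) - 1 ≡ 1. → (2, 1)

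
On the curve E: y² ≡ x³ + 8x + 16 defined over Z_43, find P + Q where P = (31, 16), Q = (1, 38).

(36, 2)

(31, 16) + (1, 38). λ = (38 - 16)/(1 - 31) ≡ 22/13 mod 43. 13⁻¹ ≡ 10 (mod 43) since 13·10 = 130 ≡ 1, so λ ≡ 5.
  x = λ² - 31 - 1 = 25 - 32 ≡ 36; y = λ·(31 - 36) - 16 ≡ 2. → (36, 2)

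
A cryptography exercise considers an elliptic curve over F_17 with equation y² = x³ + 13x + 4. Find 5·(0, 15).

(7, 9)

Write P = (0, 15).
Double-and-add on 5 = (101)₂. Start with P = (0, 15) for the leading 1-bit.
double: tangent at (0, 15): λ = (3·0² + 13)/(2·15) ≡ 13/13. 13⁻¹ ≡ 4 (mod 17), so λ ≡ 13·4 ≡ 1.
  x = λ² - 0 - 0 = 1 - 0 ≡ 1; y = λ·(0 - 1) - 15 ≡ 1. → (1, 1)
double: tangent at (1, 1): λ = (3·1² + 13)/(2·1) ≡ 16/2. 2⁻¹ ≡ 9 (mod 17), so λ ≡ 16·9 ≡ 8.
  x = λ² - 1 - 1 = 64 - 2 ≡ 11; y = λ·(1 - 11) - 1 ≡ 4. → (11, 4)
add P: (11, 4) + (0, 15). λ = (15 - 4)/(0 - 11) ≡ 11/6 mod 17. 6⁻¹ ≡ 3 (mod 17), so λ ≡ 16.
  x = λ² - 11 - 0 = 256 - 11 ≡ 7; y = λ·(11 - 7) - 4 ≡ 9. → (7, 9)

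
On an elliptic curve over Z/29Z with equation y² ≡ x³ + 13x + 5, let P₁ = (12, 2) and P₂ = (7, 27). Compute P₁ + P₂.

(6, 26)

(12, 2) + (7, 27). λ = (27 - 2)/(7 - 12) ≡ 25/24 mod 29. 24⁻¹ ≡ 23 (mod 29) since 24·23 = 552 ≡ 1, so λ ≡ 24.
  x = λ² - 12 - 7 = 576 - 19 ≡ 6; y = λ·(12 - 6) - 2 ≡ 26. → (6, 26)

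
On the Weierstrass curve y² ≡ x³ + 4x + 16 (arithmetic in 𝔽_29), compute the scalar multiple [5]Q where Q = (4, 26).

Double-and-add on 5 = (101)₂. Start with Q = (4, 26) for the leading 1-bit.
double: tangent at (4, 26): λ = (3·4² + 4)/(2·26) ≡ 23/23. 23⁻¹ ≡ 24 (mod 29), so λ ≡ 23·24 ≡ 1.
  x = λ² - 4 - 4 = 1 - 8 ≡ 22; y = λ·(4 - 22) - 26 ≡ 14. → (22, 14)
double: tangent at (22, 14): λ = (3·22² + 4)/(2·14) ≡ 6/28. 28⁻¹ ≡ 28 (mod 29), so λ ≡ 6·28 ≡ 23.
  x = λ² - 22 - 22 = 529 - 44 ≡ 21; y = λ·(22 - 21) - 14 ≡ 9. → (21, 9)
add Q: (21, 9) + (4, 26). λ = (26 - 9)/(4 - 21) ≡ 17/12 mod 29. 12⁻¹ ≡ 17 (mod 29), so λ ≡ 28.
  x = λ² - 21 - 4 = 784 - 25 ≡ 5; y = λ·(21 - 5) - 9 ≡ 4. → (5, 4)

(5, 4)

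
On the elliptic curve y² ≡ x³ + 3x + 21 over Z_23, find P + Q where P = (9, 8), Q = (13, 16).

(5, 0)

(9, 8) + (13, 16). λ = (16 - 8)/(13 - 9) ≡ 8/4 mod 23. 4⁻¹ ≡ 6 (mod 23), so λ ≡ 2.
  x = λ² - 9 - 13 = 4 - 22 ≡ 5; y = λ·(9 - 5) - 8 ≡ 0. → (5, 0)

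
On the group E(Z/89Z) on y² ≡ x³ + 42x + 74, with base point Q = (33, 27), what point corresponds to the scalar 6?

(48, 50)

Repeated addition: build up to 6Q.
2Q: tangent at (33, 27): λ = (3·33² + 42)/(2·27) ≡ 16/54. 54⁻¹ ≡ 61 (mod 89), so λ ≡ 16·61 ≡ 86.
  x = λ² - 33 - 33 = 7396 - 66 ≡ 32; y = λ·(33 - 32) - 27 ≡ 59. → (32, 59)
3Q: (32, 59) + (33, 27). λ = (27 - 59)/(33 - 32) ≡ 57/1 mod 89. 1⁻¹ ≡ 1 (mod 89) since 1·1 = 1 ≡ 1, so λ ≡ 57.
  x = λ² - 32 - 33 = 3249 - 65 ≡ 69; y = λ·(32 - 69) - 59 ≡ 57. → (69, 57)
4Q: (69, 57) + (33, 27). λ = (27 - 57)/(33 - 69) ≡ 59/53 mod 89. 53⁻¹ ≡ 42 (mod 89), so λ ≡ 75.
  x = λ² - 69 - 33 = 5625 - 102 ≡ 5; y = λ·(69 - 5) - 57 ≡ 26. → (5, 26)
5Q: (5, 26) + (33, 27). λ = (27 - 26)/(33 - 5) ≡ 1/28 mod 89. 28⁻¹ ≡ 35 (mod 89), so λ ≡ 35.
  x = λ² - 5 - 33 = 1225 - 38 ≡ 30; y = λ·(5 - 30) - 26 ≡ 78. → (30, 78)
6Q: (30, 78) + (33, 27). λ = (27 - 78)/(33 - 30) ≡ 38/3 mod 89. 3⁻¹ ≡ 30 (mod 89) since 3·30 = 90 ≡ 1, so λ ≡ 72.
  x = λ² - 30 - 33 = 5184 - 63 ≡ 48; y = λ·(30 - 48) - 78 ≡ 50. → (48, 50)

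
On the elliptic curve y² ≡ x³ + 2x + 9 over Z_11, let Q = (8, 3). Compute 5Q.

Double-and-add on 5 = (101)₂. Start with Q = (8, 3) for the leading 1-bit.
double: tangent at (8, 3): λ = (3·8² + 2)/(2·3) ≡ 7/6. 6⁻¹ ≡ 2 (mod 11) since 6·2 = 12 ≡ 1, so λ ≡ 7·2 ≡ 3.
  x = λ² - 8 - 8 = 9 - 16 ≡ 4; y = λ·(8 - 4) - 3 ≡ 9. → (4, 9)
double: tangent at (4, 9): λ = (3·4² + 2)/(2·9) ≡ 6/7. 7⁻¹ ≡ 8 (mod 11), so λ ≡ 6·8 ≡ 4.
  x = λ² - 4 - 4 = 16 - 8 ≡ 8; y = λ·(4 - 8) - 9 ≡ 8. → (8, 8)
add Q: (8, 8) + (8, 3): same x and y₁ ≡ -y₂, so the sum is ∞.

O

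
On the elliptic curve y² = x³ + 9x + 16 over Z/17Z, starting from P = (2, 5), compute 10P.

(1, 3)

Double-and-add on 10 = (1010)₂. Start with P = (2, 5) for the leading 1-bit.
double: tangent at (2, 5): λ = (3·2² + 9)/(2·5) ≡ 4/10. 10⁻¹ ≡ 12 (mod 17) since 10·12 = 120 ≡ 1, so λ ≡ 4·12 ≡ 14.
  x = λ² - 2 - 2 = 196 - 4 ≡ 5; y = λ·(2 - 5) - 5 ≡ 4. → (5, 4)
double: tangent at (5, 4): λ = (3·5² + 9)/(2·4) ≡ 16/8. 8⁻¹ ≡ 15 (mod 17) since 8·15 = 120 ≡ 1, so λ ≡ 16·15 ≡ 2.
  x = λ² - 5 - 5 = 4 - 10 ≡ 11; y = λ·(5 - 11) - 4 ≡ 1. → (11, 1)
add P: (11, 1) + (2, 5). λ = (5 - 1)/(2 - 11) ≡ 4/8 mod 17. 8⁻¹ ≡ 15 (mod 17), so λ ≡ 9.
  x = λ² - 11 - 2 = 81 - 13 ≡ 0; y = λ·(11 - 0) - 1 ≡ 13. → (0, 13)
double: tangent at (0, 13): λ = (3·0² + 9)/(2·13) ≡ 9/9. 9⁻¹ ≡ 2 (mod 17), so λ ≡ 9·2 ≡ 1.
  x = λ² - 0 - 0 = 1 - 0 ≡ 1; y = λ·(0 - 1) - 13 ≡ 3. → (1, 3)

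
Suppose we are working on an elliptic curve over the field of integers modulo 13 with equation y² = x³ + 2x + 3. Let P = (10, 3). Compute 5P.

(10, 10)

Repeated addition: build up to 5P.
2P: tangent at (10, 3): λ = (3·10² + 2)/(2·3) ≡ 3/6. 6⁻¹ ≡ 11 (mod 13), so λ ≡ 3·11 ≡ 7.
  x = λ² - 10 - 10 = 49 - 20 ≡ 3; y = λ·(10 - 3) - 3 ≡ 7. → (3, 7)
3P: (3, 7) + (10, 3). λ = (3 - 7)/(10 - 3) ≡ 9/7 mod 13. 7⁻¹ ≡ 2 (mod 13), so λ ≡ 5.
  x = λ² - 3 - 10 = 25 - 13 ≡ 12; y = λ·(3 - 12) - 7 ≡ 0. → (12, 0)
4P: (12, 0) + (10, 3). λ = (3 - 0)/(10 - 12) ≡ 3/11 mod 13. 11⁻¹ ≡ 6 (mod 13), so λ ≡ 5.
  x = λ² - 12 - 10 = 25 - 22 ≡ 3; y = λ·(12 - 3) - 0 ≡ 6. → (3, 6)
5P: (3, 6) + (10, 3). λ = (3 - 6)/(10 - 3) ≡ 10/7 mod 13. 7⁻¹ ≡ 2 (mod 13), so λ ≡ 7.
  x = λ² - 3 - 10 = 49 - 13 ≡ 10; y = λ·(3 - 10) - 6 ≡ 10. → (10, 10)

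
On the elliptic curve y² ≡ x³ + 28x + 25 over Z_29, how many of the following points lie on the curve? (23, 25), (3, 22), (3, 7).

2

(23, 25): 25² ≡ 16, rhs ≡ 18 → off.
(3, 22): 22² ≡ 20, rhs ≡ 20 → on.
(3, 7): 7² ≡ 20, rhs ≡ 20 → on.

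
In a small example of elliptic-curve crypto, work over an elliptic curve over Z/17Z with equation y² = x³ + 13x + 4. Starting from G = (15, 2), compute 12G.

(9, 0)

Repeated addition: build up to 12G.
2G: tangent at (15, 2): λ = (3·15² + 13)/(2·2) ≡ 8/4. 4⁻¹ ≡ 13 (mod 17), so λ ≡ 8·13 ≡ 2.
  x = λ² - 15 - 15 = 4 - 30 ≡ 8; y = λ·(15 - 8) - 2 ≡ 12. → (8, 12)
3G: (8, 12) + (15, 2). λ = (2 - 12)/(15 - 8) ≡ 7/7 mod 17. 7⁻¹ ≡ 5 (mod 17), so λ ≡ 1.
  x = λ² - 8 - 15 = 1 - 23 ≡ 12; y = λ·(8 - 12) - 12 ≡ 1. → (12, 1)
4G: (12, 1) + (15, 2). λ = (2 - 1)/(15 - 12) ≡ 1/3 mod 17. 3⁻¹ ≡ 6 (mod 17), so λ ≡ 6.
  x = λ² - 12 - 15 = 36 - 27 ≡ 9; y = λ·(12 - 9) - 1 ≡ 0. → (9, 0)
5G: (9, 0) + (15, 2). λ = (2 - 0)/(15 - 9) ≡ 2/6 mod 17. 6⁻¹ ≡ 3 (mod 17), so λ ≡ 6.
  x = λ² - 9 - 15 = 36 - 24 ≡ 12; y = λ·(9 - 12) - 0 ≡ 16. → (12, 16)
6G: (12, 16) + (15, 2). λ = (2 - 16)/(15 - 12) ≡ 3/3 mod 17. 3⁻¹ ≡ 6 (mod 17), so λ ≡ 1.
  x = λ² - 12 - 15 = 1 - 27 ≡ 8; y = λ·(12 - 8) - 16 ≡ 5. → (8, 5)
7G: (8, 5) + (15, 2). λ = (2 - 5)/(15 - 8) ≡ 14/7 mod 17. 7⁻¹ ≡ 5 (mod 17), so λ ≡ 2.
  x = λ² - 8 - 15 = 4 - 23 ≡ 15; y = λ·(8 - 15) - 5 ≡ 15. → (15, 15)
8G: (15, 15) + (15, 2): same x and y₁ ≡ -y₂, so the sum is ∞.
9G: ∞ + (15, 2) = (15, 2) (identity).
10G: tangent at (15, 2): λ = (3·15² + 13)/(2·2) ≡ 8/4. 4⁻¹ ≡ 13 (mod 17), so λ ≡ 8·13 ≡ 2.
  x = λ² - 15 - 15 = 4 - 30 ≡ 8; y = λ·(15 - 8) - 2 ≡ 12. → (8, 12)
11G: (8, 12) + (15, 2). λ = (2 - 12)/(15 - 8) ≡ 7/7 mod 17. 7⁻¹ ≡ 5 (mod 17), so λ ≡ 1.
  x = λ² - 8 - 15 = 1 - 23 ≡ 12; y = λ·(8 - 12) - 12 ≡ 1. → (12, 1)
12G: (12, 1) + (15, 2). λ = (2 - 1)/(15 - 12) ≡ 1/3 mod 17. 3⁻¹ ≡ 6 (mod 17), so λ ≡ 6.
  x = λ² - 12 - 15 = 36 - 27 ≡ 9; y = λ·(12 - 9) - 1 ≡ 0. → (9, 0)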